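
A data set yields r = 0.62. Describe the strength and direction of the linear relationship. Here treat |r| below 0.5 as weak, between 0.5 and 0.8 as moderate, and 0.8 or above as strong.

r = 0.62 > 0 so the relationship is positive.
|r| = 0.62, which falls in the moderate range.

moderate positive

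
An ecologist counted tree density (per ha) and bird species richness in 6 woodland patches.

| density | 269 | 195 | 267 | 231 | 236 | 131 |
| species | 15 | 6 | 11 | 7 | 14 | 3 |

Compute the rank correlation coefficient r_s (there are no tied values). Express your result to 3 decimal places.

Rank density: 6, 2, 5, 3, 4, 1
Rank species: 6, 2, 4, 3, 5, 1
d = rank(density) − rank(species): 0, 0, 1, 0, -1, 0; Σd² = 2
ρ = 1 − 6Σd² / [n(n²−1)] = 1 − 6×2 / (6×35) = 1 − 12/210 ≈ 0.943

0.943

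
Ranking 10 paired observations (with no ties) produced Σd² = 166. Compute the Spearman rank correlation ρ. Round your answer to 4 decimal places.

-0.0061

ρ = 1 − 6Σd² / [n(n²−1)] = 1 − 6×166 / (10×99)
  = 1 − 996/990 = 1 − 1.00606 ≈ -0.0061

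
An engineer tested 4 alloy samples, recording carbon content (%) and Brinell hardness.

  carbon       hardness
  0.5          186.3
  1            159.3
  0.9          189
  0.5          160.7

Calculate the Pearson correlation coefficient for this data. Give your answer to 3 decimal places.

-0.094

n = 4, Σx = 2.9, Σy = 695.3, Σx² = 2.31, Σy² = 121629.67, Σxy = 502.9
nΣxy − ΣxΣy = 2011.6 − 2016.37 = -4.77
nΣx² − (Σx)² = 9.24 − 8.41 = 0.83; nΣy² − (Σy)² = 486518.68 − 483442.09 = 3076.59
r = -4.77 / √(0.83 × 3076.59) = -4.77 / 50.5329 ≈ -0.094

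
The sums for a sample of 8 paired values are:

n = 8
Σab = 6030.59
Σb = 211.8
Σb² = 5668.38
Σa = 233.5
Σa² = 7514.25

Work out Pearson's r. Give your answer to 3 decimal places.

-0.733

r = (nΣab − ΣaΣb) / √[(nΣa² − (Σa)²)(nΣb² − (Σb)²)]
Numerator: 8×6030.59 − 233.5×211.8 = -1210.58
Denominator: √[(60114 − 54522.25)(45347.04 − 44859.24)] = √[5591.75 × 487.8] = 1651.5616
r = -1210.58 / 1651.5616 ≈ -0.733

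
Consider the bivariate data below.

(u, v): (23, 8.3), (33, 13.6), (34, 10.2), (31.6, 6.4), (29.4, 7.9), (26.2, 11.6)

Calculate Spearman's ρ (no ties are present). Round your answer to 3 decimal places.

Rank u: 1, 5, 6, 4, 3, 2
Rank v: 3, 6, 4, 1, 2, 5
d = rank(u) − rank(v): -2, -1, 2, 3, 1, -3; Σd² = 28
ρ = 1 − 6Σd² / [n(n²−1)] = 1 − 6×28 / (6×35) = 1 − 168/210 ≈ 0.200

0.200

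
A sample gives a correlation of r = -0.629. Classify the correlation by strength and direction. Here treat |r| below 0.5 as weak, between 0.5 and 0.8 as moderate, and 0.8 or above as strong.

moderate negative

r = -0.629 < 0 so the relationship is negative.
|r| = 0.629, which falls in the moderate range.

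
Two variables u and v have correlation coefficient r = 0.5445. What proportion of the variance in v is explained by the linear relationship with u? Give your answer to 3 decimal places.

0.296

r² = (0.5445)² = 0.296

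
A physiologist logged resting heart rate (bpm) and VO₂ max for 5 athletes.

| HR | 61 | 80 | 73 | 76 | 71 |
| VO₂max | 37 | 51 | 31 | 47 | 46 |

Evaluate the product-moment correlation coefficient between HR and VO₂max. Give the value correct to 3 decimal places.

n = 5, Σx = 361, Σy = 212, Σx² = 26267, Σy² = 9256, Σxy = 15438
nΣxy − ΣxΣy = 77190 − 76532 = 658
nΣx² − (Σx)² = 131335 − 130321 = 1014; nΣy² − (Σy)² = 46280 − 44944 = 1336
r = 658 / √(1014 × 1336) = 658 / 1163.9175 ≈ 0.565

0.565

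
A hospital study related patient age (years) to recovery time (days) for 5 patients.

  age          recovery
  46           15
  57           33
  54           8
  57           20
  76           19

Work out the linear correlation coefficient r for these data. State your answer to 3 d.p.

n = 5, Σx = 290, Σy = 95, Σx² = 17306, Σy² = 2139, Σxy = 5587
nΣxy − ΣxΣy = 27935 − 27550 = 385
nΣx² − (Σx)² = 86530 − 84100 = 2430; nΣy² − (Σy)² = 10695 − 9025 = 1670
r = 385 / √(2430 × 1670) = 385 / 2014.4726 ≈ 0.191

0.191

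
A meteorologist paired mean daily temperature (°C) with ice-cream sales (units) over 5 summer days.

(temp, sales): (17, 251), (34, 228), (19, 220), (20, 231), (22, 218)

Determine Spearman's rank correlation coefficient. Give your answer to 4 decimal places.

-0.5000

Rank temp: 1, 5, 2, 3, 4
Rank sales: 5, 3, 2, 4, 1
d = rank(temp) − rank(sales): -4, 2, 0, -1, 3; Σd² = 30
ρ = 1 − 6Σd² / [n(n²−1)] = 1 − 6×30 / (5×24) = 1 − 180/120 ≈ -0.5000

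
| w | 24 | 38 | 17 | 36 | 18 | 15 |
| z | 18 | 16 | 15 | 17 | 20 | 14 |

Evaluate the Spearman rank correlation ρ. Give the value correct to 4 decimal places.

Rank w: 4, 6, 2, 5, 3, 1
Rank z: 5, 3, 2, 4, 6, 1
d = rank(w) − rank(z): -1, 3, 0, 1, -3, 0; Σd² = 20
ρ = 1 − 6Σd² / [n(n²−1)] = 1 − 6×20 / (6×35) = 1 − 120/210 ≈ 0.4286

0.4286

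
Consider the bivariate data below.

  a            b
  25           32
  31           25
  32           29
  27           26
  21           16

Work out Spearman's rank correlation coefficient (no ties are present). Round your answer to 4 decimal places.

0.3000

Rank a: 2, 4, 5, 3, 1
Rank b: 5, 2, 4, 3, 1
d = rank(a) − rank(b): -3, 2, 1, 0, 0; Σd² = 14
ρ = 1 − 6Σd² / [n(n²−1)] = 1 − 6×14 / (5×24) = 1 − 84/120 ≈ 0.3000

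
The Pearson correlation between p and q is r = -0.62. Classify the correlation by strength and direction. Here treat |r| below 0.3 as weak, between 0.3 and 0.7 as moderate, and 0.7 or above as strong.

moderate negative

r = -0.62 < 0 so the relationship is negative.
|r| = 0.62, which falls in the moderate range.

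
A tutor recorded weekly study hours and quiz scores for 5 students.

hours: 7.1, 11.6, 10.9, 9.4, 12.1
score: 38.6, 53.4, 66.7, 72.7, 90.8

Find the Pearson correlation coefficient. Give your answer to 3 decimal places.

0.688

n = 5, Σx = 51.1, Σy = 322.2, Σx² = 538.55, Σy² = 22320.34, Σxy = 3402.59
nΣxy − ΣxΣy = 17012.95 − 16464.42 = 548.53
nΣx² − (Σx)² = 2692.75 − 2611.21 = 81.54; nΣy² − (Σy)² = 111601.7 − 103812.84 = 7788.86
r = 548.53 / √(81.54 × 7788.86) = 548.53 / 796.9339 ≈ 0.688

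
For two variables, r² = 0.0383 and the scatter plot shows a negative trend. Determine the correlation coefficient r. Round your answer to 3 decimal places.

-0.196

|r| = √0.0383 = 0.196
The association is negative, so r = −0.196.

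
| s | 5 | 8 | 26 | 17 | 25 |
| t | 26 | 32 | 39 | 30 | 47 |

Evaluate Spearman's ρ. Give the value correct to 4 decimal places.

0.8000

Rank s: 1, 2, 5, 3, 4
Rank t: 1, 3, 4, 2, 5
d = rank(s) − rank(t): 0, -1, 1, 1, -1; Σd² = 4
ρ = 1 − 6Σd² / [n(n²−1)] = 1 − 6×4 / (5×24) = 1 − 24/120 ≈ 0.8000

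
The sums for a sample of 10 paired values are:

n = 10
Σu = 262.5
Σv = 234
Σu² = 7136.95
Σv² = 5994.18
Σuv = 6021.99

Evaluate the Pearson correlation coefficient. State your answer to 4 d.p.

r = (nΣuv − ΣuΣv) / √[(nΣu² − (Σu)²)(nΣv² − (Σv)²)]
Numerator: 10×6021.99 − 262.5×234 = -1205.1
Denominator: √[(71369.5 − 68906.25)(59941.8 − 54756)] = √[2463.25 × 5185.8] = 3574.0624
r = -1205.1 / 3574.0624 ≈ -0.3372

-0.3372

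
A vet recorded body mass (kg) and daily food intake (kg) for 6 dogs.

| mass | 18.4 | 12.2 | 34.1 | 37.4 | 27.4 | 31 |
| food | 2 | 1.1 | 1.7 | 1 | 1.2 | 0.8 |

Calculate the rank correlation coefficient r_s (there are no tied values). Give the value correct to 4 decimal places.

-0.3143

Rank mass: 2, 1, 5, 6, 3, 4
Rank food: 6, 3, 5, 2, 4, 1
d = rank(mass) − rank(food): -4, -2, 0, 4, -1, 3; Σd² = 46
ρ = 1 − 6Σd² / [n(n²−1)] = 1 − 6×46 / (6×35) = 1 − 276/210 ≈ -0.3143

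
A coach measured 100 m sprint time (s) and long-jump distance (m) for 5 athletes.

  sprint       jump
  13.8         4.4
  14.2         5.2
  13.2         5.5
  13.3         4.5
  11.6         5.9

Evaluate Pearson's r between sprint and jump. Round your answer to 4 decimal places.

-0.6501

n = 5, Σx = 66.1, Σy = 25.5, Σx² = 877.77, Σy² = 131.71, Σxy = 335.45
nΣxy − ΣxΣy = 1677.25 − 1685.55 = -8.3
nΣx² − (Σx)² = 4388.85 − 4369.21 = 19.64; nΣy² − (Σy)² = 658.55 − 650.25 = 8.3
r = -8.3 / √(19.64 × 8.3) = -8.3 / 12.7676 ≈ -0.6501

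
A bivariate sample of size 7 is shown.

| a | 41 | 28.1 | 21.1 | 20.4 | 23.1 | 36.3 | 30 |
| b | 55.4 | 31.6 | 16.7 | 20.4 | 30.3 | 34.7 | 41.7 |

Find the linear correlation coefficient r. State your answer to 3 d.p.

n = 7, Σa = 200, Σb = 230.8, Σa² = 6083.28, Σb² = 8623.84, Σab = 7138.43
nΣab − ΣaΣb = 49969.01 − 46160 = 3809.01
nΣa² − (Σa)² = 42582.96 − 40000 = 2582.96; nΣb² − (Σb)² = 60366.88 − 53268.64 = 7098.24
r = 3809.01 / √(2582.96 × 7098.24) = 3809.01 / 4281.8769 ≈ 0.890

0.890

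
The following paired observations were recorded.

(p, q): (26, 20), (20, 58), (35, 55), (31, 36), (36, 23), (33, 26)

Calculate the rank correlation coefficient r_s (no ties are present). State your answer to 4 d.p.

-0.2571

Rank p: 2, 1, 5, 3, 6, 4
Rank q: 1, 6, 5, 4, 2, 3
d = rank(p) − rank(q): 1, -5, 0, -1, 4, 1; Σd² = 44
ρ = 1 − 6Σd² / [n(n²−1)] = 1 − 6×44 / (6×35) = 1 − 264/210 ≈ -0.2571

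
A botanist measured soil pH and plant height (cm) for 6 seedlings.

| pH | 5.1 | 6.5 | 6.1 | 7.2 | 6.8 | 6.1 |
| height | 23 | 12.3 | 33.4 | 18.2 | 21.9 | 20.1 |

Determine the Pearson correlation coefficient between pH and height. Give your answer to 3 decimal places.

n = 6, Σx = 37.8, Σy = 128.9, Σx² = 240.76, Σy² = 3010.71, Σxy = 803.56
nΣxy − ΣxΣy = 4821.36 − 4872.42 = -51.06
nΣx² − (Σx)² = 1444.56 − 1428.84 = 15.72; nΣy² − (Σy)² = 18064.26 − 16615.21 = 1449.05
r = -51.06 / √(15.72 × 1449.05) = -51.06 / 150.9274 ≈ -0.338

-0.338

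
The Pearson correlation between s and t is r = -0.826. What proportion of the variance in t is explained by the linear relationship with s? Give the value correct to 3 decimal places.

0.682

r² = (-0.826)² = 0.682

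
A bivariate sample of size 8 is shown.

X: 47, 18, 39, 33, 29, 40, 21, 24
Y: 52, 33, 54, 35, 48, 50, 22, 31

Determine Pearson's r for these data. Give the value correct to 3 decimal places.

0.830

n = 8, ΣX = 251, ΣY = 325, ΣX² = 8601, ΣY² = 14183, ΣXY = 10897
nΣXY − ΣXΣY = 87176 − 81575 = 5601
nΣX² − (ΣX)² = 68808 − 63001 = 5807; nΣY² − (ΣY)² = 113464 − 105625 = 7839
r = 5601 / √(5807 × 7839) = 5601 / 6746.9306 ≈ 0.830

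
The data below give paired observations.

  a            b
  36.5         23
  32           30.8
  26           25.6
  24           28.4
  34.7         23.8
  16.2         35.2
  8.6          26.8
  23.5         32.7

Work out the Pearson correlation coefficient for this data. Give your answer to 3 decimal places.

-0.463

n = 8, Σa = 201.5, Σb = 226.3, Σa² = 5700.99, Σb² = 6532.57, Σab = 5567.33
nΣab − ΣaΣb = 44538.64 − 45599.45 = -1060.81
nΣa² − (Σa)² = 45607.92 − 40602.25 = 5005.67; nΣb² − (Σb)² = 52260.56 − 51211.69 = 1048.87
r = -1060.81 / √(5005.67 × 1048.87) = -1060.81 / 2291.3527 ≈ -0.463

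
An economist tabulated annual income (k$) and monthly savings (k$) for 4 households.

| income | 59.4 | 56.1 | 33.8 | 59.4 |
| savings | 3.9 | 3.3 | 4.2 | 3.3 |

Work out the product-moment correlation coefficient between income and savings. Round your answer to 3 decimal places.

-0.732

n = 4, Σx = 208.7, Σy = 14.7, Σx² = 11346.37, Σy² = 54.63, Σxy = 754.77
nΣxy − ΣxΣy = 3019.08 − 3067.89 = -48.81
nΣx² − (Σx)² = 45385.48 − 43555.69 = 1829.79; nΣy² − (Σy)² = 218.52 − 216.09 = 2.43
r = -48.81 / √(1829.79 × 2.43) = -48.81 / 66.6813 ≈ -0.732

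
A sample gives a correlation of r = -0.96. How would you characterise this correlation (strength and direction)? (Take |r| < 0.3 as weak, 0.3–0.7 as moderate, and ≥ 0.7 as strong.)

strong negative

r = -0.96 < 0 so the relationship is negative.
|r| = 0.96, which falls in the strong range.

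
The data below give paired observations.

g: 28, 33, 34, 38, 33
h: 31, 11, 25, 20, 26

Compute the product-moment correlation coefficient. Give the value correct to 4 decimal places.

-0.4875

n = 5, Σg = 166, Σh = 113, Σg² = 5562, Σh² = 2783, Σgh = 3699
nΣgh − ΣgΣh = 18495 − 18758 = -263
nΣg² − (Σg)² = 27810 − 27556 = 254; nΣh² − (Σh)² = 13915 − 12769 = 1146
r = -263 / √(254 × 1146) = -263 / 539.5220 ≈ -0.4875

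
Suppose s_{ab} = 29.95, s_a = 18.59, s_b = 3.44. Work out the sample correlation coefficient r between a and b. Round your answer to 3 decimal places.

r = Cov(a,b) / (s_a · s_b) = 29.95 / (18.59 × 3.44)
  = 29.95 / 63.9496 ≈ 0.468

0.468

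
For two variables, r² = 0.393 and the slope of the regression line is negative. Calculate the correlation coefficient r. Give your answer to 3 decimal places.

-0.627

|r| = √0.393 = 0.627
The association is negative, so r = −0.627.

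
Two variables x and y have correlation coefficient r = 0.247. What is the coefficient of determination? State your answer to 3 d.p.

r² = (0.247)² = 0.061

0.061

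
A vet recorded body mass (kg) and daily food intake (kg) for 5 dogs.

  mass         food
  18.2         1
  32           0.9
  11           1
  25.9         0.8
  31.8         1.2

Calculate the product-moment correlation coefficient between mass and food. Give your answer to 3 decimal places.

0.066

n = 5, Σx = 118.9, Σy = 4.9, Σx² = 3158.29, Σy² = 4.89, Σxy = 116.88
nΣxy − ΣxΣy = 584.4 − 582.61 = 1.79
nΣx² − (Σx)² = 15791.45 − 14137.21 = 1654.24; nΣy² − (Σy)² = 24.45 − 24.01 = 0.44
r = 1.79 / √(1654.24 × 0.44) = 1.79 / 26.9790 ≈ 0.066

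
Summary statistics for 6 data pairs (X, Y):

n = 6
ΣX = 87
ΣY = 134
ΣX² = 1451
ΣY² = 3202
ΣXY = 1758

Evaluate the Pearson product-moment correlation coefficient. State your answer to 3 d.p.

-0.929

r = (nΣXY − ΣXΣY) / √[(nΣX² − (ΣX)²)(nΣY² − (ΣY)²)]
Numerator: 6×1758 − 87×134 = -1110
Denominator: √[(8706 − 7569)(19212 − 17956)] = √[1137 × 1256] = 1195.0197
r = -1110 / 1195.0197 ≈ -0.929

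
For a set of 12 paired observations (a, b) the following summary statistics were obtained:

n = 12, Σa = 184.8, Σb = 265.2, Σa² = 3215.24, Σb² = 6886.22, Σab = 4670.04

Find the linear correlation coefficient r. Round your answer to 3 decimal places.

r = (nΣab − ΣaΣb) / √[(nΣa² − (Σa)²)(nΣb² − (Σb)²)]
Numerator: 12×4670.04 − 184.8×265.2 = 7031.52
Denominator: √[(38582.88 − 34151.04)(82634.64 − 70331.04)] = √[4431.84 × 12303.6] = 7384.2797
r = 7031.52 / 7384.2797 ≈ 0.952

0.952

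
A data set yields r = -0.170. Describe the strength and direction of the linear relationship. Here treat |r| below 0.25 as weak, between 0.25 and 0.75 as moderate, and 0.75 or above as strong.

r = -0.170 < 0 so the relationship is negative.
|r| = 0.170, which falls in the weak range.

weak negative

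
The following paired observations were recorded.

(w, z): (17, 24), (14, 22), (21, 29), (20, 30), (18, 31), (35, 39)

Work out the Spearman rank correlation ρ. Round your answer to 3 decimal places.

Rank w: 2, 1, 5, 4, 3, 6
Rank z: 2, 1, 3, 4, 5, 6
d = rank(w) − rank(z): 0, 0, 2, 0, -2, 0; Σd² = 8
ρ = 1 − 6Σd² / [n(n²−1)] = 1 − 6×8 / (6×35) = 1 − 48/210 ≈ 0.771

0.771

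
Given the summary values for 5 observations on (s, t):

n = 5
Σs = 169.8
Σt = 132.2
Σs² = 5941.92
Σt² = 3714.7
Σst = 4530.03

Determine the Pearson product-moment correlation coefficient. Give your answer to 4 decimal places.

0.2065

r = (nΣst − ΣsΣt) / √[(nΣs² − (Σs)²)(nΣt² − (Σt)²)]
Numerator: 5×4530.03 − 169.8×132.2 = 202.59
Denominator: √[(29709.6 − 28832.04)(18573.5 − 17476.84)] = √[877.56 × 1096.66] = 981.0122
r = 202.59 / 981.0122 ≈ 0.2065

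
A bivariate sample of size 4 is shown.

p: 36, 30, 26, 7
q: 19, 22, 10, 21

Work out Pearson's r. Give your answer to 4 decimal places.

n = 4, Σp = 99, Σq = 72, Σp² = 2921, Σq² = 1386, Σpq = 1751
nΣpq − ΣpΣq = 7004 − 7128 = -124
nΣp² − (Σp)² = 11684 − 9801 = 1883; nΣq² − (Σq)² = 5544 − 5184 = 360
r = -124 / √(1883 × 360) = -124 / 823.3347 ≈ -0.1506

-0.1506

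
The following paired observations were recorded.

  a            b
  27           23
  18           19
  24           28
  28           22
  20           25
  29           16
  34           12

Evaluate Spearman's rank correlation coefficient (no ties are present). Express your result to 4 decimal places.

Rank a: 4, 1, 3, 5, 2, 6, 7
Rank b: 5, 3, 7, 4, 6, 2, 1
d = rank(a) − rank(b): -1, -2, -4, 1, -4, 4, 6; Σd² = 90
ρ = 1 − 6Σd² / [n(n²−1)] = 1 − 6×90 / (7×48) = 1 − 540/336 ≈ -0.6071

-0.6071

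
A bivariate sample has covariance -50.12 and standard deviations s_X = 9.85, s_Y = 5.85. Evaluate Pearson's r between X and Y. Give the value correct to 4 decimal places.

r = Cov(X,Y) / (s_X · s_Y) = -50.12 / (9.85 × 5.85)
  = -50.12 / 57.6225 ≈ -0.8698

-0.8698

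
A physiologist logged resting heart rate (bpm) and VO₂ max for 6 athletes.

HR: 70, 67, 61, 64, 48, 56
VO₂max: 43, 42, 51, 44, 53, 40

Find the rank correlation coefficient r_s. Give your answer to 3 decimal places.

-0.371

Rank HR: 6, 5, 3, 4, 1, 2
Rank VO₂max: 3, 2, 5, 4, 6, 1
d = rank(HR) − rank(VO₂max): 3, 3, -2, 0, -5, 1; Σd² = 48
ρ = 1 − 6Σd² / [n(n²−1)] = 1 − 6×48 / (6×35) = 1 − 288/210 ≈ -0.371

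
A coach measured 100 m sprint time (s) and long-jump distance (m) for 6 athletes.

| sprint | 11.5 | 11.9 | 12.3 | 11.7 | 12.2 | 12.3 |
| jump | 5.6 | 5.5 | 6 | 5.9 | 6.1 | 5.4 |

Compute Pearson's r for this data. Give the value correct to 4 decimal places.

0.1956

n = 6, Σx = 71.9, Σy = 34.5, Σx² = 862.17, Σy² = 198.79, Σxy = 413.52
nΣxy − ΣxΣy = 2481.12 − 2480.55 = 0.57
nΣx² − (Σx)² = 5173.02 − 5169.61 = 3.41; nΣy² − (Σy)² = 1192.74 − 1190.25 = 2.49
r = 0.57 / √(3.41 × 2.49) = 0.57 / 2.9139 ≈ 0.1956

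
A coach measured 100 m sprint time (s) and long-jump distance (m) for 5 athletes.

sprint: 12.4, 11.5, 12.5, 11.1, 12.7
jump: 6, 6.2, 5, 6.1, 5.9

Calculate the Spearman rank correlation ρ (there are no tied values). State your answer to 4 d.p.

-0.8000

Rank sprint: 3, 2, 4, 1, 5
Rank jump: 3, 5, 1, 4, 2
d = rank(sprint) − rank(jump): 0, -3, 3, -3, 3; Σd² = 36
ρ = 1 − 6Σd² / [n(n²−1)] = 1 − 6×36 / (5×24) = 1 − 216/120 ≈ -0.8000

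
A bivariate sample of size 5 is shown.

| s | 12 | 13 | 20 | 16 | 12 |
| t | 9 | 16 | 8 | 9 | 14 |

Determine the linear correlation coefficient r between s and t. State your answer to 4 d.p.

n = 5, Σs = 73, Σt = 56, Σs² = 1113, Σt² = 678, Σst = 788
nΣst − ΣsΣt = 3940 − 4088 = -148
nΣs² − (Σs)² = 5565 − 5329 = 236; nΣt² − (Σt)² = 3390 − 3136 = 254
r = -148 / √(236 × 254) = -148 / 244.8346 ≈ -0.6045

-0.6045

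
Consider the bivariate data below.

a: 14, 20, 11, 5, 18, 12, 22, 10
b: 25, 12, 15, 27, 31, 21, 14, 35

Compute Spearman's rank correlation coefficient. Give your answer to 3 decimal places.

Rank a: 5, 7, 3, 1, 6, 4, 8, 2
Rank b: 5, 1, 3, 6, 7, 4, 2, 8
d = rank(a) − rank(b): 0, 6, 0, -5, -1, 0, 6, -6; Σd² = 134
ρ = 1 − 6Σd² / [n(n²−1)] = 1 − 6×134 / (8×63) = 1 − 804/504 ≈ -0.595

-0.595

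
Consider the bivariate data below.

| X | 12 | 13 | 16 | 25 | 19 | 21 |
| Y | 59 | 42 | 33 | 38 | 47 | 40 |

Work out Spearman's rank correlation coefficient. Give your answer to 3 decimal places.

Rank X: 1, 2, 3, 6, 4, 5
Rank Y: 6, 4, 1, 2, 5, 3
d = rank(X) − rank(Y): -5, -2, 2, 4, -1, 2; Σd² = 54
ρ = 1 − 6Σd² / [n(n²−1)] = 1 − 6×54 / (6×35) = 1 − 324/210 ≈ -0.543

-0.543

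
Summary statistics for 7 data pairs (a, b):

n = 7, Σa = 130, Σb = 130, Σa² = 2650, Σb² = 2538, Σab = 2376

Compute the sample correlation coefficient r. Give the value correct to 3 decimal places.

r = (nΣab − ΣaΣb) / √[(nΣa² − (Σa)²)(nΣb² − (Σb)²)]
Numerator: 7×2376 − 130×130 = -268
Denominator: √[(18550 − 16900)(17766 − 16900)] = √[1650 × 866] = 1195.3661
r = -268 / 1195.3661 ≈ -0.224

-0.224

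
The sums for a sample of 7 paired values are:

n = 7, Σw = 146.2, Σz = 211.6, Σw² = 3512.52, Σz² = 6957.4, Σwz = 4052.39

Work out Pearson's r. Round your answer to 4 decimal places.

r = (nΣwz − ΣwΣz) / √[(nΣw² − (Σw)²)(nΣz² − (Σz)²)]
Numerator: 7×4052.39 − 146.2×211.6 = -2569.19
Denominator: √[(24587.64 − 21374.44)(48701.8 − 44774.56)] = √[3213.2 × 3927.24] = 3552.3242
r = -2569.19 / 3552.3242 ≈ -0.7232

-0.7232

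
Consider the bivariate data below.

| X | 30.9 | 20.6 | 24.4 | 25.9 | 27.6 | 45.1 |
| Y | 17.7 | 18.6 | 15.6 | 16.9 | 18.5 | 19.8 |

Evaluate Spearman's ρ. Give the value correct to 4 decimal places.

0.3714

Rank X: 5, 1, 2, 3, 4, 6
Rank Y: 3, 5, 1, 2, 4, 6
d = rank(X) − rank(Y): 2, -4, 1, 1, 0, 0; Σd² = 22
ρ = 1 − 6Σd² / [n(n²−1)] = 1 − 6×22 / (6×35) = 1 − 132/210 ≈ 0.3714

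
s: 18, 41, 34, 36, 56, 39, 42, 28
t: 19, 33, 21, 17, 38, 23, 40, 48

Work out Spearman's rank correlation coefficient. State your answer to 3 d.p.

Rank s: 1, 6, 3, 4, 8, 5, 7, 2
Rank t: 2, 5, 3, 1, 6, 4, 7, 8
d = rank(s) − rank(t): -1, 1, 0, 3, 2, 1, 0, -6; Σd² = 52
ρ = 1 − 6Σd² / [n(n²−1)] = 1 − 6×52 / (8×63) = 1 − 312/504 ≈ 0.381

0.381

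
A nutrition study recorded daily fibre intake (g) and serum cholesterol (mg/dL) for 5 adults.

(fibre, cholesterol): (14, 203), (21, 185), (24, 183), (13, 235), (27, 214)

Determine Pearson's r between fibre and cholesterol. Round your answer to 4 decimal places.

n = 5, Σx = 99, Σy = 1020, Σx² = 2111, Σy² = 209944, Σxy = 19952
nΣxy − ΣxΣy = 99760 − 100980 = -1220
nΣx² − (Σx)² = 10555 − 9801 = 754; nΣy² − (Σy)² = 1049720 − 1040400 = 9320
r = -1220 / √(754 × 9320) = -1220 / 2650.9017 ≈ -0.4602

-0.4602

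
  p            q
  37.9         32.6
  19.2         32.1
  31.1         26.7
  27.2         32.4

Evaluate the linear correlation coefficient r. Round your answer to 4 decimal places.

n = 4, Σp = 115.4, Σq = 123.8, Σp² = 3512.1, Σq² = 3855.82, Σpq = 3563.51
nΣpq − ΣpΣq = 14254.04 − 14286.52 = -32.48
nΣp² − (Σp)² = 14048.4 − 13317.16 = 731.24; nΣq² − (Σq)² = 15423.28 − 15326.44 = 96.84
r = -32.48 / √(731.24 × 96.84) = -32.48 / 266.1077 ≈ -0.1221

-0.1221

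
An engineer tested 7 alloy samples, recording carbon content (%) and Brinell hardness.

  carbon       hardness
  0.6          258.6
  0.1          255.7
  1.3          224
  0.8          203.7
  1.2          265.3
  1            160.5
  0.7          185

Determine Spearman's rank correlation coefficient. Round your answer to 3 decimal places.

-0.071

Rank carbon: 2, 1, 7, 4, 6, 5, 3
Rank hardness: 6, 5, 4, 3, 7, 1, 2
d = rank(carbon) − rank(hardness): -4, -4, 3, 1, -1, 4, 1; Σd² = 60
ρ = 1 − 6Σd² / [n(n²−1)] = 1 − 6×60 / (7×48) = 1 − 360/336 ≈ -0.071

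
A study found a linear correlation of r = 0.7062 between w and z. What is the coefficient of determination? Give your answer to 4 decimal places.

r² = (0.7062)² = 0.4987

0.4987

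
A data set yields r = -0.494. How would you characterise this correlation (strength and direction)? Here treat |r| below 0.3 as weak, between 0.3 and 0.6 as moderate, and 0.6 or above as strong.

r = -0.494 < 0 so the relationship is negative.
|r| = 0.494, which falls in the moderate range.

moderate negative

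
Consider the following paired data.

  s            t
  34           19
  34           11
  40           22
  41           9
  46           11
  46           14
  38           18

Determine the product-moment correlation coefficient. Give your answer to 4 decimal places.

n = 7, Σs = 279, Σt = 104, Σs² = 11269, Σt² = 1688, Σst = 4103
nΣst − ΣsΣt = 28721 − 29016 = -295
nΣs² − (Σs)² = 78883 − 77841 = 1042; nΣt² − (Σt)² = 11816 − 10816 = 1000
r = -295 / √(1042 × 1000) = -295 / 1020.7840 ≈ -0.2890

-0.2890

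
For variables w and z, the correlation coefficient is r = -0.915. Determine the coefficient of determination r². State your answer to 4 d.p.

r² = (-0.915)² = 0.8372

0.8372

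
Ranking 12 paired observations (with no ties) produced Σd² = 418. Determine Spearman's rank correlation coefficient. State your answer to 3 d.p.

ρ = 1 − 6Σd² / [n(n²−1)] = 1 − 6×418 / (12×143)
  = 1 − 2508/1716 = 1 − 1.4615 ≈ -0.462

-0.462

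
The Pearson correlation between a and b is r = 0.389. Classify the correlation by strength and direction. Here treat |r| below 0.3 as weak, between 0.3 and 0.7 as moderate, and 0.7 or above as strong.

r = 0.389 > 0 so the relationship is positive.
|r| = 0.389, which falls in the moderate range.

moderate positive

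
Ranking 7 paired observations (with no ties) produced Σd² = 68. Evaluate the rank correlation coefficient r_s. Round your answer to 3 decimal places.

ρ = 1 − 6Σd² / [n(n²−1)] = 1 − 6×68 / (7×48)
  = 1 − 408/336 = 1 − 1.2143 ≈ -0.214

-0.214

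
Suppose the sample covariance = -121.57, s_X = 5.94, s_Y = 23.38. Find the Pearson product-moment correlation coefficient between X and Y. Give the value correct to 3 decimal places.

-0.875

r = Cov(X,Y) / (s_X · s_Y) = -121.57 / (5.94 × 23.38)
  = -121.57 / 138.8772 ≈ -0.875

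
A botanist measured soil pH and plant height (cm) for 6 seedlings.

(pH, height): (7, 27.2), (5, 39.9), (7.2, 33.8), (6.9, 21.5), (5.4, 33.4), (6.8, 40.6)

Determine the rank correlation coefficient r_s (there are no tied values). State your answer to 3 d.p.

-0.371

Rank pH: 5, 1, 6, 4, 2, 3
Rank height: 2, 5, 4, 1, 3, 6
d = rank(pH) − rank(height): 3, -4, 2, 3, -1, -3; Σd² = 48
ρ = 1 − 6Σd² / [n(n²−1)] = 1 − 6×48 / (6×35) = 1 − 288/210 ≈ -0.371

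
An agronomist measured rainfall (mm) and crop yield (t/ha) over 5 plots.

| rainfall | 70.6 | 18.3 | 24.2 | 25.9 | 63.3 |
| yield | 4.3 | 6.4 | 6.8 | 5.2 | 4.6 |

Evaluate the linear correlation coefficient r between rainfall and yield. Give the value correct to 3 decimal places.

-0.868

n = 5, Σx = 202.3, Σy = 27.3, Σx² = 10582.59, Σy² = 153.89, Σxy = 1011.12
nΣxy − ΣxΣy = 5055.6 − 5522.79 = -467.19
nΣx² − (Σx)² = 52912.95 − 40925.29 = 11987.66; nΣy² − (Σy)² = 769.45 − 745.29 = 24.16
r = -467.19 / √(11987.66 × 24.16) = -467.19 / 538.1653 ≈ -0.868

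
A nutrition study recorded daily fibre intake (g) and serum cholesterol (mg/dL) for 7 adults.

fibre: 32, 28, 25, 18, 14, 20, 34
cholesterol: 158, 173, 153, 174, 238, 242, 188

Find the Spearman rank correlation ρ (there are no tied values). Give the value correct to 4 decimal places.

Rank fibre: 6, 5, 4, 2, 1, 3, 7
Rank cholesterol: 2, 3, 1, 4, 6, 7, 5
d = rank(fibre) − rank(cholesterol): 4, 2, 3, -2, -5, -4, 2; Σd² = 78
ρ = 1 − 6Σd² / [n(n²−1)] = 1 − 6×78 / (7×48) = 1 − 468/336 ≈ -0.3929

-0.3929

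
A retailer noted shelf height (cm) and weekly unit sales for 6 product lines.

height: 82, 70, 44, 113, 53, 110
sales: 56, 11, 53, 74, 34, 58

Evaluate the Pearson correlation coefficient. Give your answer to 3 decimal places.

0.551

n = 6, Σx = 472, Σy = 286, Σx² = 41238, Σy² = 16062, Σxy = 24238
nΣxy − ΣxΣy = 145428 − 134992 = 10436
nΣx² − (Σx)² = 247428 − 222784 = 24644; nΣy² − (Σy)² = 96372 − 81796 = 14576
r = 10436 / √(24644 × 14576) = 10436 / 18952.8611 ≈ 0.551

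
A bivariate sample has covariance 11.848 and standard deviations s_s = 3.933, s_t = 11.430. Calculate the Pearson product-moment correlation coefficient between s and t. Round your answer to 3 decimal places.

r = Cov(s,t) / (s_s · s_t) = 11.848 / (3.933 × 11.430)
  = 11.848 / 44.9542 ≈ 0.264

0.264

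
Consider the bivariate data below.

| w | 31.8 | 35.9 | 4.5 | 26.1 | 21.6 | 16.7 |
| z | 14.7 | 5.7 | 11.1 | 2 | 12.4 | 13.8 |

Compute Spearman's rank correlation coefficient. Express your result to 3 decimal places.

Rank w: 5, 6, 1, 4, 3, 2
Rank z: 6, 2, 3, 1, 4, 5
d = rank(w) − rank(z): -1, 4, -2, 3, -1, -3; Σd² = 40
ρ = 1 − 6Σd² / [n(n²−1)] = 1 − 6×40 / (6×35) = 1 − 240/210 ≈ -0.143

-0.143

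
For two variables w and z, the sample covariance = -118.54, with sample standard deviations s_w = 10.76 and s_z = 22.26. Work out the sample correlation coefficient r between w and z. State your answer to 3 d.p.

-0.495

r = Cov(w,z) / (s_w · s_z) = -118.54 / (10.76 × 22.26)
  = -118.54 / 239.5176 ≈ -0.495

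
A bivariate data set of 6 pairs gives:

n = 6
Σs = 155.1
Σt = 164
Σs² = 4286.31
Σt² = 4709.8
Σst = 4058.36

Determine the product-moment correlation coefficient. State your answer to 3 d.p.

-0.722

r = (nΣst − ΣsΣt) / √[(nΣs² − (Σs)²)(nΣt² − (Σt)²)]
Numerator: 6×4058.36 − 155.1×164 = -1086.24
Denominator: √[(25717.86 − 24056.01)(28258.8 − 26896)] = √[1661.85 × 1362.8] = 1504.9150
r = -1086.24 / 1504.9150 ≈ -0.722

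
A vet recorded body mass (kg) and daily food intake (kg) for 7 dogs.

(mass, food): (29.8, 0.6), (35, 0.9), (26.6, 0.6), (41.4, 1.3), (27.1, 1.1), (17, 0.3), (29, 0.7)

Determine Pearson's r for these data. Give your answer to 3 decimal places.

0.820

n = 7, Σx = 205.9, Σy = 5.5, Σx² = 6398.97, Σy² = 5.01, Σxy = 174.37
nΣxy − ΣxΣy = 1220.59 − 1132.45 = 88.14
nΣx² − (Σx)² = 44792.79 − 42394.81 = 2397.98; nΣy² − (Σy)² = 35.07 − 30.25 = 4.82
r = 88.14 / √(2397.98 × 4.82) = 88.14 / 107.5094 ≈ 0.820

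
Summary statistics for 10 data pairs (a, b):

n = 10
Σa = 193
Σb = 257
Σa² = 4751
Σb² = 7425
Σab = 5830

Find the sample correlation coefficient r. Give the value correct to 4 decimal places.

r = (nΣab − ΣaΣb) / √[(nΣa² − (Σa)²)(nΣb² − (Σb)²)]
Numerator: 10×5830 − 193×257 = 8699
Denominator: √[(47510 − 37249)(74250 − 66049)] = √[10261 × 8201] = 9173.3560
r = 8699 / 9173.3560 ≈ 0.9483

0.9483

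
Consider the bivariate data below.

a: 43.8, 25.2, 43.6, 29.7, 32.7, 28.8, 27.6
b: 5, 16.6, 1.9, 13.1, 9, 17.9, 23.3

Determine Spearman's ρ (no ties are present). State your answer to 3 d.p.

Rank a: 7, 1, 6, 4, 5, 3, 2
Rank b: 2, 5, 1, 4, 3, 6, 7
d = rank(a) − rank(b): 5, -4, 5, 0, 2, -3, -5; Σd² = 104
ρ = 1 − 6Σd² / [n(n²−1)] = 1 − 6×104 / (7×48) = 1 − 624/336 ≈ -0.857

-0.857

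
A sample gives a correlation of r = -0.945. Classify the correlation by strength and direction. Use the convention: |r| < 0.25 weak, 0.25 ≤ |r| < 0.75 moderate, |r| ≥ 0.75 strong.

r = -0.945 < 0 so the relationship is negative.
|r| = 0.945, which falls in the strong range.

strong negative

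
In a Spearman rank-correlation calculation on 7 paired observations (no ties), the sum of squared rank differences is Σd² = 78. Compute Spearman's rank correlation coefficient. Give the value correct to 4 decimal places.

ρ = 1 − 6Σd² / [n(n²−1)] = 1 − 6×78 / (7×48)
  = 1 − 468/336 = 1 − 1.39286 ≈ -0.3929

-0.3929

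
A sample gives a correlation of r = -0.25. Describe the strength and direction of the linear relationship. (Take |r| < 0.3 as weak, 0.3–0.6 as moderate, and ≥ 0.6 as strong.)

weak negative

r = -0.25 < 0 so the relationship is negative.
|r| = 0.25, which falls in the weak range.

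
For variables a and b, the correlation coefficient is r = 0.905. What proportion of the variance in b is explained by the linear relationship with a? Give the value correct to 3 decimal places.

r² = (0.905)² = 0.819

0.819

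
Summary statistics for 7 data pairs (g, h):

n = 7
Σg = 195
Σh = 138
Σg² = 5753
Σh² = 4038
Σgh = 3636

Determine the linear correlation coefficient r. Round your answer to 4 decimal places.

r = (nΣgh − ΣgΣh) / √[(nΣg² − (Σg)²)(nΣh² − (Σh)²)]
Numerator: 7×3636 − 195×138 = -1458
Denominator: √[(40271 − 38025)(28266 − 19044)] = √[2246 × 9222] = 4551.1111
r = -1458 / 4551.1111 ≈ -0.3204

-0.3204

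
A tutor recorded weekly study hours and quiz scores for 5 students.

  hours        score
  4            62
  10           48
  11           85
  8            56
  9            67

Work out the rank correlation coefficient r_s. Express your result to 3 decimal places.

0.300

Rank hours: 1, 4, 5, 2, 3
Rank score: 3, 1, 5, 2, 4
d = rank(hours) − rank(score): -2, 3, 0, 0, -1; Σd² = 14
ρ = 1 − 6Σd² / [n(n²−1)] = 1 − 6×14 / (5×24) = 1 − 84/120 ≈ 0.300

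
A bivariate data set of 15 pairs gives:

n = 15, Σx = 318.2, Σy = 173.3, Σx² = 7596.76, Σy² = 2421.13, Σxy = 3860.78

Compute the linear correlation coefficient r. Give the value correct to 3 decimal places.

0.310

r = (nΣxy − ΣxΣy) / √[(nΣx² − (Σx)²)(nΣy² − (Σy)²)]
Numerator: 15×3860.78 − 318.2×173.3 = 2767.64
Denominator: √[(113951.4 − 101251.24)(36316.95 − 30032.89)] = √[12700.16 × 6284.06] = 8933.5641
r = 2767.64 / 8933.5641 ≈ 0.310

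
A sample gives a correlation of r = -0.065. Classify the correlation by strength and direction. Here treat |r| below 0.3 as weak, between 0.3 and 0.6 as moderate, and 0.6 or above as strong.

r = -0.065 < 0 so the relationship is negative.
|r| = 0.065, which falls in the weak range.

weak negative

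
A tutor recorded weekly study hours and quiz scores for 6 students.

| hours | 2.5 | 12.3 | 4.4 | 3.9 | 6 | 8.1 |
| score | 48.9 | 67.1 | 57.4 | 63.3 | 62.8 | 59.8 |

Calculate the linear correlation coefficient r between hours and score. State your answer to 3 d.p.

n = 6, Σx = 37.2, Σy = 359.3, Σx² = 293.72, Σy² = 21715.15, Σxy = 2308.19
nΣxy − ΣxΣy = 13849.14 − 13365.96 = 483.18
nΣx² − (Σx)² = 1762.32 − 1383.84 = 378.48; nΣy² − (Σy)² = 130290.9 − 129096.49 = 1194.41
r = 483.18 / √(378.48 × 1194.41) = 483.18 / 672.3543 ≈ 0.719

0.719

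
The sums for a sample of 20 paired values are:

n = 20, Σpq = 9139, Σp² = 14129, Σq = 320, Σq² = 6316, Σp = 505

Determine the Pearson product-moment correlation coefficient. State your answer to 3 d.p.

r = (nΣpq − ΣpΣq) / √[(nΣp² − (Σp)²)(nΣq² − (Σq)²)]
Numerator: 20×9139 − 505×320 = 21180
Denominator: √[(282580 − 255025)(126320 − 102400)] = √[27555 × 23920] = 25673.2468
r = 21180 / 25673.2468 ≈ 0.825

0.825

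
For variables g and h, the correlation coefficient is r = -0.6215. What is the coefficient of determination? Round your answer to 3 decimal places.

0.386

r² = (-0.6215)² = 0.386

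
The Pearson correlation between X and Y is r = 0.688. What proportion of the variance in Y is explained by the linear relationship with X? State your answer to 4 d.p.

r² = (0.688)² = 0.4733

0.4733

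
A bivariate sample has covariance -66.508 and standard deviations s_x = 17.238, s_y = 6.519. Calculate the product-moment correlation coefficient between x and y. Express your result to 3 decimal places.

r = Cov(x,y) / (s_x · s_y) = -66.508 / (17.238 × 6.519)
  = -66.508 / 112.3745 ≈ -0.592

-0.592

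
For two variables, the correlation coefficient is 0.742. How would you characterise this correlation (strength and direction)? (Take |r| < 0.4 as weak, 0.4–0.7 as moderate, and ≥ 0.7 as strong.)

strong positive

r = 0.742 > 0 so the relationship is positive.
|r| = 0.742, which falls in the strong range.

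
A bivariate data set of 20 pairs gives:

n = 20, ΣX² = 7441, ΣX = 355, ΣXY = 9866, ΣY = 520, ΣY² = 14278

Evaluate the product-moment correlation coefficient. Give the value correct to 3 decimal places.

r = (nΣXY − ΣXΣY) / √[(nΣX² − (ΣX)²)(nΣY² − (ΣY)²)]
Numerator: 20×9866 − 355×520 = 12720
Denominator: √[(148820 − 126025)(285560 − 270400)] = √[22795 × 15160] = 18589.5723
r = 12720 / 18589.5723 ≈ 0.684

0.684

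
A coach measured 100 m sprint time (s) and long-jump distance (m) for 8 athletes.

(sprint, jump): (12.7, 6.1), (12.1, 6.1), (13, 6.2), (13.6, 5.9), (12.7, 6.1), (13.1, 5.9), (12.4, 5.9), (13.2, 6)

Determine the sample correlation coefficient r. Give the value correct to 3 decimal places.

-0.336

n = 8, Σx = 102.8, Σy = 48.2, Σx² = 1322.56, Σy² = 290.5, Σxy = 619.24
nΣxy − ΣxΣy = 4953.92 − 4954.96 = -1.04
nΣx² − (Σx)² = 10580.48 − 10567.84 = 12.64; nΣy² − (Σy)² = 2324 − 2323.24 = 0.76
r = -1.04 / √(12.64 × 0.76) = -1.04 / 3.0994 ≈ -0.336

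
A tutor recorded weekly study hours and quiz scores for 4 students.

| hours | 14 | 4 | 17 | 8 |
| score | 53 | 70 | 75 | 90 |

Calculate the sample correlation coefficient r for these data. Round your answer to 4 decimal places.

-0.2950

n = 4, Σx = 43, Σy = 288, Σx² = 565, Σy² = 21434, Σxy = 3017
nΣxy − ΣxΣy = 12068 − 12384 = -316
nΣx² − (Σx)² = 2260 − 1849 = 411; nΣy² − (Σy)² = 85736 − 82944 = 2792
r = -316 / √(411 × 2792) = -316 / 1071.2199 ≈ -0.2950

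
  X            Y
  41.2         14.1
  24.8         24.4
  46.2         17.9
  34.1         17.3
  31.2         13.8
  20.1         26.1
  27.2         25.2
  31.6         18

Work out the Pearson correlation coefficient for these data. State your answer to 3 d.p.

n = 8, ΣX = 256.4, ΣY = 156.8, ΣX² = 8725.58, ΣY² = 3244.56, ΣXY = 4812.36
nΣXY − ΣXΣY = 38498.88 − 40203.52 = -1704.64
nΣX² − (ΣX)² = 69804.64 − 65740.96 = 4063.68; nΣY² − (ΣY)² = 25956.48 − 24586.24 = 1370.24
r = -1704.64 / √(4063.68 × 1370.24) = -1704.64 / 2359.7069 ≈ -0.722

-0.722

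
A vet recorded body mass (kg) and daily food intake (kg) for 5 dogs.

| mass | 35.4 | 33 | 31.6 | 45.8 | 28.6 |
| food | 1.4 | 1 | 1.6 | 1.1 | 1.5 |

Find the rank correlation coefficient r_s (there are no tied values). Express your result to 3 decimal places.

-0.600

Rank mass: 4, 3, 2, 5, 1
Rank food: 3, 1, 5, 2, 4
d = rank(mass) − rank(food): 1, 2, -3, 3, -3; Σd² = 32
ρ = 1 − 6Σd² / [n(n²−1)] = 1 − 6×32 / (5×24) = 1 − 192/120 ≈ -0.600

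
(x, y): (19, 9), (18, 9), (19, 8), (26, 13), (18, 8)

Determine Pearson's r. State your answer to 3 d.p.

n = 5, Σx = 100, Σy = 47, Σx² = 2046, Σy² = 459, Σxy = 967
nΣxy − ΣxΣy = 4835 − 4700 = 135
nΣx² − (Σx)² = 10230 − 10000 = 230; nΣy² − (Σy)² = 2295 − 2209 = 86
r = 135 / √(230 × 86) = 135 / 140.6414 ≈ 0.960

0.960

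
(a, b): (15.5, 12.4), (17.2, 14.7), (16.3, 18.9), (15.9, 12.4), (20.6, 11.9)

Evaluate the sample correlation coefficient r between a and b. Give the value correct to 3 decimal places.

n = 5, Σa = 85.5, Σb = 70.3, Σa² = 1478.95, Σb² = 1022.43, Σab = 1195.41
nΣab − ΣaΣb = 5977.05 − 6010.65 = -33.6
nΣa² − (Σa)² = 7394.75 − 7310.25 = 84.5; nΣb² − (Σb)² = 5112.15 − 4942.09 = 170.06
r = -33.6 / √(84.5 × 170.06) = -33.6 / 119.8752 ≈ -0.280

-0.280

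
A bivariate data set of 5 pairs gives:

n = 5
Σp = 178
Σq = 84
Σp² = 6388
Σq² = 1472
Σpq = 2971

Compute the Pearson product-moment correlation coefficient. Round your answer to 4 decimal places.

r = (nΣpq − ΣpΣq) / √[(nΣp² − (Σp)²)(nΣq² − (Σq)²)]
Numerator: 5×2971 − 178×84 = -97
Denominator: √[(31940 − 31684)(7360 − 7056)] = √[256 × 304] = 278.9695
r = -97 / 278.9695 ≈ -0.3477

-0.3477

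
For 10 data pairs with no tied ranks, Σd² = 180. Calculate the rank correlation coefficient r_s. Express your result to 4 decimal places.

ρ = 1 − 6Σd² / [n(n²−1)] = 1 − 6×180 / (10×99)
  = 1 − 1080/990 = 1 − 1.09091 ≈ -0.0909

-0.0909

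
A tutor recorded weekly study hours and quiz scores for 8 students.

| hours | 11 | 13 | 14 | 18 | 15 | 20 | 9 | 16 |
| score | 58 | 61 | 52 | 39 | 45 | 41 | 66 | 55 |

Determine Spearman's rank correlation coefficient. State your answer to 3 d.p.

-0.881

Rank hours: 2, 3, 4, 7, 5, 8, 1, 6
Rank score: 6, 7, 4, 1, 3, 2, 8, 5
d = rank(hours) − rank(score): -4, -4, 0, 6, 2, 6, -7, 1; Σd² = 158
ρ = 1 − 6Σd² / [n(n²−1)] = 1 − 6×158 / (8×63) = 1 − 948/504 ≈ -0.881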